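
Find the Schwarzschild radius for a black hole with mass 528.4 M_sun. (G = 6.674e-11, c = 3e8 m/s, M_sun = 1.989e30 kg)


M = 528.4 * 1.989e30 kg = 1.0509876e+33 kg. rs = 2GM/c^2 = 2 * 6.674e-11 * 1.0509876e+33 / (3e8)^2 = 1.559e+06

1.559e+06 m


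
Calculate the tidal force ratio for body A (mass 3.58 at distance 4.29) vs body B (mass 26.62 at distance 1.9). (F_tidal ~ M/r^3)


Ratio = (M1/r1^3) / (M2/r2^3) = (3.58/4.29^3) / (26.62/1.9^3) = 0.0117

0.0117


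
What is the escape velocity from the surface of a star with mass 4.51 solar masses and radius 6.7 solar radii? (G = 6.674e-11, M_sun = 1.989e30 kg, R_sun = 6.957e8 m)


M = 4.51 * 1.989e30 kg = 8.97039e+30 kg; R = 6.7 * 6.957e8 m = 4.66119e+09 m. v_esc = sqrt(2GM/R) = sqrt(2 * 6.674e-11 * 8.97039e+30 / 4.66119e+09) = 506833.5536

506833.5536 m/s


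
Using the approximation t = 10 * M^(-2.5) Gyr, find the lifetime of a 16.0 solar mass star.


t = 10 * M^(-2.5) = 10 * 16.0^(-2.5) = 0.0098

0.0098 Gyr


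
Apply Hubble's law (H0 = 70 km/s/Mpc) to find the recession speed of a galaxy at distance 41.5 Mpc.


v = H0 * d = 70 * 41.5 = 2905.0

2905.0 km/s


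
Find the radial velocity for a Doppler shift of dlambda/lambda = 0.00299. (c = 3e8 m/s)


v = (dlambda/lambda) * c = 0.00299 * 3e8 = 897000.0

897000.0 m/s


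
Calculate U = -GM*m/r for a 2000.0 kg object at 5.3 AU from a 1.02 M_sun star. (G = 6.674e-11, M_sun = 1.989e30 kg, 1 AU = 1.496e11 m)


M = 1.02 * 1.989e30 kg = 2.02878e+30 kg; r = 5.3 AU * 1.496e11 m/AU = 7.9288e+11 m. U = -GM*m/r = -(6.674e-11 * 2.02878e+30 * 2000.0) / 7.9288e+11 = -3.415e+11

-3.415e+11 J


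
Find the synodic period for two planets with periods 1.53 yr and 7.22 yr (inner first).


1/P_syn = |1/P1 - 1/P2| = |1/1.53 - 1/7.22| => P_syn = 1.9414

1.9414 years


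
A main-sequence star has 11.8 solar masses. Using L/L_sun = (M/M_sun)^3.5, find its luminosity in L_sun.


L/L_sun = (M/M_sun)^3.5 = 11.8^3.5 = 5644.0003

5644.0003 L_sun


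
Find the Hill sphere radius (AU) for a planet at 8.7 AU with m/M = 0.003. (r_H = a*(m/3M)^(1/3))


r_H = a * (m/3M)^(1/3) = 8.7 * (0.003/3)^(1/3) = 0.87

0.87 AU


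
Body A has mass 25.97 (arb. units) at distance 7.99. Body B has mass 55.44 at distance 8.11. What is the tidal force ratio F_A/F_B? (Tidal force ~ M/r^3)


Ratio = (M1/r1^3) / (M2/r2^3) = (25.97/7.99^3) / (55.44/8.11^3) = 0.4899

0.4899


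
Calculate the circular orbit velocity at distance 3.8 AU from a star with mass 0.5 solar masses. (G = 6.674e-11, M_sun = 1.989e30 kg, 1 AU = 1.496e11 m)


v = sqrt(GM/r) = sqrt(6.674e-11 * 9.945e+29 / 5.685e+11) = 10805.3266

10805.3266 m/s


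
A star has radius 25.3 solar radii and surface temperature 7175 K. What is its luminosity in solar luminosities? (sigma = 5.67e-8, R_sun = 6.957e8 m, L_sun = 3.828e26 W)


R = 25.3 * 6.957e8 m = 1.760121e+10 m. L = 4*pi*R^2*sigma*T^4 = 4*pi*(1.760121e+10)^2 * 5.67e-8 * 7175^4 = 5.850131032e+29 W. L/L_sun = 5.850131032e+29 / 3.828e26 = 1528.2474

1528.2474 L_sun


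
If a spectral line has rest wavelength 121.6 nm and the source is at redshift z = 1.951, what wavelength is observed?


lam_obs = lam_emit * (1 + z) = 121.6 * (1 + 1.951) = 358.8416

358.8416 nm


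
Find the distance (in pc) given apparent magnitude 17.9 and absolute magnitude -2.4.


d = 10^((m - M + 5)/5) = 10^((17.9 - -2.4 + 5)/5) = 114815.3621

114815.3621 pc


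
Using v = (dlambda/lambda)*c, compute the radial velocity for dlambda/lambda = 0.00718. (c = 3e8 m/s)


v = (dlambda/lambda) * c = 0.00718 * 3e8 = 2.154e+06

2.154e+06 m/s


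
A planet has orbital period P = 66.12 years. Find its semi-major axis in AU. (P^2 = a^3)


a = P^(2/3) = 66.12^(2/3) = 16.3514

16.3514 AU


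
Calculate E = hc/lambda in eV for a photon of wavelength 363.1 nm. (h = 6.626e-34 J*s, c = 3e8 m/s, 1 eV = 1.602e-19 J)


E = hc/lambda = 6.626e-34 * 3e8 / 3.631e-07 = 5.475e-19 J = 3.4173 eV

3.4173 eV


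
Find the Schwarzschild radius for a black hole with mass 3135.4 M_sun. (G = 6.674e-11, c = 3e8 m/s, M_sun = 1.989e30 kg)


M = 3135.4 * 1.989e30 kg = 6.2363106e+33 kg. rs = 2GM/c^2 = 2 * 6.674e-11 * 6.2363106e+33 / (3e8)^2 = 9.249e+06

9.249e+06 m


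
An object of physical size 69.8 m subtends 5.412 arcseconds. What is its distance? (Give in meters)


D = size / theta_rad, theta_rad = 5.412 * pi/(180*3600) = 2.624e-05, D = 2.660e+06

2.660e+06 m


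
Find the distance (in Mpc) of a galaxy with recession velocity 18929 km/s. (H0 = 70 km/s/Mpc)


d = v / H0 = 18929 / 70 = 270.4143

270.4143 Mpc


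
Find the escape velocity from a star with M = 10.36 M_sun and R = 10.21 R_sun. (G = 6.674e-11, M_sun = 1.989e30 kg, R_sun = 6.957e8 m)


M = 10.36 * 1.989e30 kg = 2.060604e+31 kg; R = 10.21 * 6.957e8 m = 7.103097e+09 m. v_esc = sqrt(2GM/R) = sqrt(2 * 6.674e-11 * 2.060604e+31 / 7.103097e+09) = 622273.7707

622273.7707 m/s


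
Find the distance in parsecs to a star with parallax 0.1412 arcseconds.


d = 1/p = 1/0.1412 = 7.0822

7.0822 pc


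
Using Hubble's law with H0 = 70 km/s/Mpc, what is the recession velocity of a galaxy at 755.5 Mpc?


v = H0 * d = 70 * 755.5 = 52885.0

52885.0 km/s


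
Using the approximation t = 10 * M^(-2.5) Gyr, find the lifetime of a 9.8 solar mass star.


t = 10 * M^(-2.5) = 10 * 9.8^(-2.5) = 0.0333

0.0333 Gyr


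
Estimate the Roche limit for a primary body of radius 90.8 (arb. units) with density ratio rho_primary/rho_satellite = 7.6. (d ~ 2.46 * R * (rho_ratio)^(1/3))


d_Roche = 2.46 * 90.8 * 7.6^(1/3) = 439.1627

439.1627


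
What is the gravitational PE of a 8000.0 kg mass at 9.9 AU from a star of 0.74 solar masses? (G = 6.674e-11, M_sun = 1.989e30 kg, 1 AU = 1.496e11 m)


M = 0.74 * 1.989e30 kg = 1.47186e+30 kg; r = 9.9 AU * 1.496e11 m/AU = 1.48104e+12 m. U = -GM*m/r = -(6.674e-11 * 1.47186e+30 * 8000.0) / 1.48104e+12 = -5.306e+11

-5.306e+11 J


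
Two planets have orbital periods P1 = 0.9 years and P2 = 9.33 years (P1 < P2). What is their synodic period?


1/P_syn = |1/P1 - 1/P2| = |1/0.9 - 1/9.33| => P_syn = 0.9961

0.9961 years


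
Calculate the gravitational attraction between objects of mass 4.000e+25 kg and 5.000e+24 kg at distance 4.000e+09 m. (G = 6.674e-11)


F = G*m1*m2/r^2 = 6.674e-11 * 4.000e+25 * 5.000e+24 / (4.000e+09)^2 = 6.674e-11 * 2.000e+50 / 1.600e+19 = 8.342e+20

8.342e+20 N


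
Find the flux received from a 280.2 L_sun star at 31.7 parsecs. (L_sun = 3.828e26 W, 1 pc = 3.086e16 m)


F = L / (4*pi*d^2) = 1.073e+29 / (4*pi*(9.783e+17)^2) = 8.919e-09

8.919e-09 W/m^2


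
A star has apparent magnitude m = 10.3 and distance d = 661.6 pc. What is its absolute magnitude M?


M = m - 5*log10(d) + 5 = 10.3 - 5*log10(661.6) + 5 = 1.197

1.197


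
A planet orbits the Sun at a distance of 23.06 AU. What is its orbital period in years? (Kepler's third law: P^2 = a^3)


P = a^(3/2) = 23.06^1.5 = 110.736

110.736 years


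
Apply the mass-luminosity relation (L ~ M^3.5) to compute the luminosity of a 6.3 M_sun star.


L/L_sun = (M/M_sun)^3.5 = 6.3^3.5 = 627.613

627.613 L_sun


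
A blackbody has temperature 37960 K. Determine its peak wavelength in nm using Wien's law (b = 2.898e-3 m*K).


lam_max = b / T = 2.898e-3 / 37960 = 7.634e-08 m = 76.3435 nm

76.3435 nm


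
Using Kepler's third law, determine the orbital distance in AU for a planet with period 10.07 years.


a = P^(2/3) = 10.07^(2/3) = 4.6632

4.6632 AU


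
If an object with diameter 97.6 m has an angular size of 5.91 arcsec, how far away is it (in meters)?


D = size / theta_rad, theta_rad = 5.91 * pi/(180*3600) = 2.865e-05, D = 3.406e+06

3.406e+06 m


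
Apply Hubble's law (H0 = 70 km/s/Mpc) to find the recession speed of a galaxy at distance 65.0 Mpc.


v = H0 * d = 70 * 65.0 = 4550.0

4550.0 km/s


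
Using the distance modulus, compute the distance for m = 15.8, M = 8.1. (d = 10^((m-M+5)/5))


d = 10^((m - M + 5)/5) = 10^((15.8 - 8.1 + 5)/5) = 346.7369

346.7369 pc


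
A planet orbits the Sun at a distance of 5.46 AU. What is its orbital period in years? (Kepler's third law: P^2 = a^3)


P = a^(3/2) = 5.46^1.5 = 12.7582

12.7582 years


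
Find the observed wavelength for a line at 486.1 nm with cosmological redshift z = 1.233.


lam_obs = lam_emit * (1 + z) = 486.1 * (1 + 1.233) = 1085.4613

1085.4613 nm


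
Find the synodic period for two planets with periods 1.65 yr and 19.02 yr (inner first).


1/P_syn = |1/P1 - 1/P2| = |1/1.65 - 1/19.02| => P_syn = 1.8067

1.8067 years


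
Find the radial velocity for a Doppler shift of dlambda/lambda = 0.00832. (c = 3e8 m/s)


v = (dlambda/lambda) * c = 0.00832 * 3e8 = 2.496e+06

2.496e+06 m/s


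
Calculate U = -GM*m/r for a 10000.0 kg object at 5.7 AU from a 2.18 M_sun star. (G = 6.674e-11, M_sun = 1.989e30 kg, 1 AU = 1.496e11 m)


M = 2.18 * 1.989e30 kg = 4.33602e+30 kg; r = 5.7 AU * 1.496e11 m/AU = 8.5272e+11 m. U = -GM*m/r = -(6.674e-11 * 4.33602e+30 * 10000.0) / 8.5272e+11 = -3.394e+12

-3.394e+12 J


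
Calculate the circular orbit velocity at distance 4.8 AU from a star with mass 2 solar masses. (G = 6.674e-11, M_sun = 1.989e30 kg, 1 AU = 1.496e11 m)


v = sqrt(GM/r) = sqrt(6.674e-11 * 3.978e+30 / 7.181e+11) = 19228.2197

19228.2197 m/s


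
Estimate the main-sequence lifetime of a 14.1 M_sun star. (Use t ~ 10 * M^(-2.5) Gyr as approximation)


t = 10 * M^(-2.5) = 10 * 14.1^(-2.5) = 0.0134

0.0134 Gyr


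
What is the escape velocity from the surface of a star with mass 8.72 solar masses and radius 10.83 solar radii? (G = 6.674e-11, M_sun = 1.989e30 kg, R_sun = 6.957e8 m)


M = 8.72 * 1.989e30 kg = 1.734408e+31 kg; R = 10.83 * 6.957e8 m = 7.534431e+09 m. v_esc = sqrt(2GM/R) = sqrt(2 * 6.674e-11 * 1.734408e+31 / 7.534431e+09) = 554317.3895

554317.3895 m/s


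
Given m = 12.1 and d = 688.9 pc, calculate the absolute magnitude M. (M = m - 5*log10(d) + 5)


M = m - 5*log10(d) + 5 = 12.1 - 5*log10(688.9) + 5 = 2.9092

2.9092


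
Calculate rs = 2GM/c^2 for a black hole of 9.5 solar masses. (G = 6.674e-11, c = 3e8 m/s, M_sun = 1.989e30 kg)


M = 9.5 * 1.989e30 kg = 1.88955e+31 kg. rs = 2GM/c^2 = 2 * 6.674e-11 * 1.88955e+31 / (3e8)^2 = 28024.126

28024.126 m


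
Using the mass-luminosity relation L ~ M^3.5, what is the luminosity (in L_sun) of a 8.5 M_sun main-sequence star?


L/L_sun = (M/M_sun)^3.5 = 8.5^3.5 = 1790.4667

1790.4667 L_sun


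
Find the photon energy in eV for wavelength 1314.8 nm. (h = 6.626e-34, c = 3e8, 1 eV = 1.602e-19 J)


E = hc/lambda = 6.626e-34 * 3e8 / 1.315e-06 = 1.512e-19 J = 0.9437 eV

0.9437 eV


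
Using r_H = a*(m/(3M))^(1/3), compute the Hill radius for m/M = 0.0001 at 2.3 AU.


r_H = a * (m/3M)^(1/3) = 2.3 * (0.0001/3)^(1/3) = 0.074

0.074 AU


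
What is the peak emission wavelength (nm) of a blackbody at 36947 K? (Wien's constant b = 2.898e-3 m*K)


lam_max = b / T = 2.898e-3 / 36947 = 7.844e-08 m = 78.4367 nm

78.4367 nm


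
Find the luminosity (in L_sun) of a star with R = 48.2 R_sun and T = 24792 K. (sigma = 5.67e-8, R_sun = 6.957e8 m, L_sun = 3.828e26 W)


R = 48.2 * 6.957e8 m = 3.353274e+10 m. L = 4*pi*R^2*sigma*T^4 = 4*pi*(3.353274e+10)^2 * 5.67e-8 * 24792^4 = 3.026754934e+32 W. L/L_sun = 3.026754934e+32 / 3.828e26 = 790688.3318

790688.3318 L_sun


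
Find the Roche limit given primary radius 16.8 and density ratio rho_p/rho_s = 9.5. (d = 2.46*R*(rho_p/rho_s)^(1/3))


d_Roche = 2.46 * 16.8 * 9.5^(1/3) = 87.5291

87.5291


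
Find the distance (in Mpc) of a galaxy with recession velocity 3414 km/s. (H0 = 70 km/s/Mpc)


d = v / H0 = 3414 / 70 = 48.7714

48.7714 Mpc


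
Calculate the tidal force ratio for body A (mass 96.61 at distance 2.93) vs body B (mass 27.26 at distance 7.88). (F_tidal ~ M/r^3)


Ratio = (M1/r1^3) / (M2/r2^3) = (96.61/2.93^3) / (27.26/7.88^3) = 68.9401

68.9401


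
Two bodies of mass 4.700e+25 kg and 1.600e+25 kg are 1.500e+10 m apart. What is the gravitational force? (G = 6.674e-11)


F = G*m1*m2/r^2 = 6.674e-11 * 4.700e+25 * 1.600e+25 / (1.500e+10)^2 = 6.674e-11 * 7.520e+50 / 2.250e+20 = 2.231e+20

2.231e+20 N


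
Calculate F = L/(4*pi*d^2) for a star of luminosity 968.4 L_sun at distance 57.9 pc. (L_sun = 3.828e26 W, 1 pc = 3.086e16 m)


F = L / (4*pi*d^2) = 3.707e+29 / (4*pi*(1.787e+18)^2) = 9.240e-09

9.240e-09 W/m^2


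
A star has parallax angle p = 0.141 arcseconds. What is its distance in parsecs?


d = 1/p = 1/0.141 = 7.0922

7.0922 pc


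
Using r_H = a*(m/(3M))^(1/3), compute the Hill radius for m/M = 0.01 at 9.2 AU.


r_H = a * (m/3M)^(1/3) = 9.2 * (0.01/3)^(1/3) = 1.3743

1.3743 AU


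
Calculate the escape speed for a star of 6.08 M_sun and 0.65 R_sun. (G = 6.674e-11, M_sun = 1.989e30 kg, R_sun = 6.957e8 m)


M = 6.08 * 1.989e30 kg = 1.209312e+31 kg; R = 0.65 * 6.957e8 m = 4.52205e+08 m. v_esc = sqrt(2GM/R) = sqrt(2 * 6.674e-11 * 1.209312e+31 / 4.52205e+08) = 1.889e+06

1.889e+06 m/s


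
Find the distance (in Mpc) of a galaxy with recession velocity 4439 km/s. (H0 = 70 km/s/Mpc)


d = v / H0 = 4439 / 70 = 63.4143

63.4143 Mpc


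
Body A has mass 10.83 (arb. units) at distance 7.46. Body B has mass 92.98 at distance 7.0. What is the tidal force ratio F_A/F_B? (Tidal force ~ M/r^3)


Ratio = (M1/r1^3) / (M2/r2^3) = (10.83/7.46^3) / (92.98/7.0^3) = 0.0962

0.0962


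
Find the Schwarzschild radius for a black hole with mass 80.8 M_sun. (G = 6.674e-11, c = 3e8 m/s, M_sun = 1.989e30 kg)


M = 80.8 * 1.989e30 kg = 1.607112e+32 kg. rs = 2GM/c^2 = 2 * 6.674e-11 * 1.607112e+32 / (3e8)^2 = 238352.5664

238352.5664 m


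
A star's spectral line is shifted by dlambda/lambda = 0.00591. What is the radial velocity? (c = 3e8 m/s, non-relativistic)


v = (dlambda/lambda) * c = 0.00591 * 3e8 = 1.773e+06

1.773e+06 m/s


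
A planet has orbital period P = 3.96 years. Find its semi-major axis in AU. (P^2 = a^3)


a = P^(2/3) = 3.96^(2/3) = 2.503

2.503 AU


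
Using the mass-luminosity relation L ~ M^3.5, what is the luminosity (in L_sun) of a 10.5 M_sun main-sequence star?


L/L_sun = (M/M_sun)^3.5 = 10.5^3.5 = 3751.1337

3751.1337 L_sun


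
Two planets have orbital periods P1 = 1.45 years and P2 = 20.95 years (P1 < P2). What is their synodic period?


1/P_syn = |1/P1 - 1/P2| = |1/1.45 - 1/20.95| => P_syn = 1.5578

1.5578 years


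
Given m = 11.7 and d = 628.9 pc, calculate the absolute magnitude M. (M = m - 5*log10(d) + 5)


M = m - 5*log10(d) + 5 = 11.7 - 5*log10(628.9) + 5 = 2.7071

2.7071


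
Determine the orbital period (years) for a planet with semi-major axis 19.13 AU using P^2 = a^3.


P = a^(3/2) = 19.13^1.5 = 83.6705

83.6705 years


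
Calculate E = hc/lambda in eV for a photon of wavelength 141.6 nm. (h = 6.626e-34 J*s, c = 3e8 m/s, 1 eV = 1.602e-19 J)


E = hc/lambda = 6.626e-34 * 3e8 / 1.416e-07 = 1.404e-18 J = 8.7629 eV

8.7629 eV


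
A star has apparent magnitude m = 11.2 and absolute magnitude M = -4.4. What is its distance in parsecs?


d = 10^((m - M + 5)/5) = 10^((11.2 - -4.4 + 5)/5) = 13182.5674

13182.5674 pc


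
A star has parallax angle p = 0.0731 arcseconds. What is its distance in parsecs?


d = 1/p = 1/0.0731 = 13.6799

13.6799 pc


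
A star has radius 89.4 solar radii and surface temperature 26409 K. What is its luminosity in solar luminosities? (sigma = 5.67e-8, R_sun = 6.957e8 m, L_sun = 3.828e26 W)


R = 89.4 * 6.957e8 m = 6.219558e+10 m. L = 4*pi*R^2*sigma*T^4 = 4*pi*(6.219558e+10)^2 * 5.67e-8 * 26409^4 = 1.340663524e+33 W. L/L_sun = 1.340663524e+33 / 3.828e26 = 3.502e+06

3.502e+06 L_sun


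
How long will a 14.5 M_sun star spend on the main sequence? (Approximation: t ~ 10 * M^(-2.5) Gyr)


t = 10 * M^(-2.5) = 10 * 14.5^(-2.5) = 0.0125

0.0125 Gyr


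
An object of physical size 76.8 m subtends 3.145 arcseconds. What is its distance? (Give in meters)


D = size / theta_rad, theta_rad = 3.145 * pi/(180*3600) = 1.525e-05, D = 5.037e+06

5.037e+06 m


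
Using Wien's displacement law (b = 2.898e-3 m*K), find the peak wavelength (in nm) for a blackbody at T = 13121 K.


lam_max = b / T = 2.898e-3 / 13121 = 2.209e-07 m = 220.8673 nm

220.8673 nm


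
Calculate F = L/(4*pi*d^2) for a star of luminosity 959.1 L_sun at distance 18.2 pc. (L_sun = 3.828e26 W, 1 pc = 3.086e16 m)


F = L / (4*pi*d^2) = 3.671e+29 / (4*pi*(5.617e+17)^2) = 9.262e-08

9.262e-08 W/m^2


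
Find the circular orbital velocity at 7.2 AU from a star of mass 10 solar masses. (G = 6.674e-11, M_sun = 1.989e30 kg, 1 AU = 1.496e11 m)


v = sqrt(GM/r) = sqrt(6.674e-11 * 1.989e+31 / 1.077e+12) = 35105.7655

35105.7655 m/s


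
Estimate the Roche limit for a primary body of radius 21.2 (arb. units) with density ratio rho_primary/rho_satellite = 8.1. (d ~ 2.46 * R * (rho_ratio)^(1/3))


d_Roche = 2.46 * 21.2 * 8.1^(1/3) = 104.7368

104.7368


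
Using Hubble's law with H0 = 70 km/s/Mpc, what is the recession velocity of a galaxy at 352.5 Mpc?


v = H0 * d = 70 * 352.5 = 24675.0

24675.0 km/s


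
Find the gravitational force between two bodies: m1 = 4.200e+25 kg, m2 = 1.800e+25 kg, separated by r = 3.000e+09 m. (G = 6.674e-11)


F = G*m1*m2/r^2 = 6.674e-11 * 4.200e+25 * 1.800e+25 / (3.000e+09)^2 = 6.674e-11 * 7.560e+50 / 9.000e+18 = 5.606e+21

5.606e+21 N


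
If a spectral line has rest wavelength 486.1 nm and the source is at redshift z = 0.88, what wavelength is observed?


lam_obs = lam_emit * (1 + z) = 486.1 * (1 + 0.88) = 913.868

913.868 nm


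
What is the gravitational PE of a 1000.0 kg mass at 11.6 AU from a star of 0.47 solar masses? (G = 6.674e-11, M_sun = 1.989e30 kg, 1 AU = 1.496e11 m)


M = 0.47 * 1.989e30 kg = 9.3483e+29 kg; r = 11.6 AU * 1.496e11 m/AU = 1.73536e+12 m. U = -GM*m/r = -(6.674e-11 * 9.3483e+29 * 1000.0) / 1.73536e+12 = -3.595e+10

-3.595e+10 J


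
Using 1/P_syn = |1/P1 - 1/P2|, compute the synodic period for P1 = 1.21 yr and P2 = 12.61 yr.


1/P_syn = |1/P1 - 1/P2| = |1/1.21 - 1/12.61| => P_syn = 1.3384

1.3384 years


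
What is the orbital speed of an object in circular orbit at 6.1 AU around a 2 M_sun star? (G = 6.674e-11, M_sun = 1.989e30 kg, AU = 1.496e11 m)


v = sqrt(GM/r) = sqrt(6.674e-11 * 3.978e+30 / 9.126e+11) = 17056.6908

17056.6908 m/s


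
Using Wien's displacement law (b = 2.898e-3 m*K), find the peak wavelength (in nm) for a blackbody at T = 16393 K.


lam_max = b / T = 2.898e-3 / 16393 = 1.768e-07 m = 176.7828 nm

176.7828 nm


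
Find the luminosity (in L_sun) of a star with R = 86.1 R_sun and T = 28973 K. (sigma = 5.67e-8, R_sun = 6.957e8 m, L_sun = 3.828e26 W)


R = 86.1 * 6.957e8 m = 5.989977e+10 m. L = 4*pi*R^2*sigma*T^4 = 4*pi*(5.989977e+10)^2 * 5.67e-8 * 28973^4 = 1.801428786e+33 W. L/L_sun = 1.801428786e+33 / 3.828e26 = 4.706e+06

4.706e+06 L_sun


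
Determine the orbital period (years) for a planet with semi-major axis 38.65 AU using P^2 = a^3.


P = a^(3/2) = 38.65^1.5 = 240.2837

240.2837 years


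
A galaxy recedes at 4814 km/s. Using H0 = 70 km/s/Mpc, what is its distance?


d = v / H0 = 4814 / 70 = 68.7714

68.7714 Mpc


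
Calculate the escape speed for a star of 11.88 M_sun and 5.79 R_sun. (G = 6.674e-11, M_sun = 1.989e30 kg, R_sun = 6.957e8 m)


M = 11.88 * 1.989e30 kg = 2.362932e+31 kg; R = 5.79 * 6.957e8 m = 4.028103e+09 m. v_esc = sqrt(2GM/R) = sqrt(2 * 6.674e-11 * 2.362932e+31 / 4.028103e+09) = 884878.0603

884878.0603 m/s


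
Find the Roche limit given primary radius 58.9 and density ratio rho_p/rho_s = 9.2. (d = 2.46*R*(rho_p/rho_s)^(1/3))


d_Roche = 2.46 * 58.9 * 9.2^(1/3) = 303.6079

303.6079


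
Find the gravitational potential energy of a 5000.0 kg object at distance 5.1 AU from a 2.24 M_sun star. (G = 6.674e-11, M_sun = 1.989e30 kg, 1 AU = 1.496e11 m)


M = 2.24 * 1.989e30 kg = 4.45536e+30 kg; r = 5.1 AU * 1.496e11 m/AU = 7.6296e+11 m. U = -GM*m/r = -(6.674e-11 * 4.45536e+30 * 5000.0) / 7.6296e+11 = -1.949e+12

-1.949e+12 J


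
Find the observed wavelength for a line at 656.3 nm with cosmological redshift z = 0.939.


lam_obs = lam_emit * (1 + z) = 656.3 * (1 + 0.939) = 1272.5657

1272.5657 nm


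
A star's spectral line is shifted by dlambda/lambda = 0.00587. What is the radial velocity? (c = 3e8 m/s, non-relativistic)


v = (dlambda/lambda) * c = 0.00587 * 3e8 = 1.761e+06

1.761e+06 m/s


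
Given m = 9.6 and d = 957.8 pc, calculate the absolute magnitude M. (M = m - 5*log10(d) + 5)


M = m - 5*log10(d) + 5 = 9.6 - 5*log10(957.8) + 5 = -0.3064

-0.3064


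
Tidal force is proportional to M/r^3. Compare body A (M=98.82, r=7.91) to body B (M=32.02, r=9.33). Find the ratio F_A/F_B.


Ratio = (M1/r1^3) / (M2/r2^3) = (98.82/7.91^3) / (32.02/9.33^3) = 5.0645

5.0645


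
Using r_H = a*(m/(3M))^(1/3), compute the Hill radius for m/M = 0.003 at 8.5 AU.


r_H = a * (m/3M)^(1/3) = 8.5 * (0.003/3)^(1/3) = 0.85

0.85 AU


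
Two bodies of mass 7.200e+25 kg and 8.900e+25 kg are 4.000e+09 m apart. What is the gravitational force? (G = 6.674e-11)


F = G*m1*m2/r^2 = 6.674e-11 * 7.200e+25 * 8.900e+25 / (4.000e+09)^2 = 6.674e-11 * 6.408e+51 / 1.600e+19 = 2.673e+22

2.673e+22 N


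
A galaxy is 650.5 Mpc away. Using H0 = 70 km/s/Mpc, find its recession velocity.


v = H0 * d = 70 * 650.5 = 45535.0

45535.0 km/s


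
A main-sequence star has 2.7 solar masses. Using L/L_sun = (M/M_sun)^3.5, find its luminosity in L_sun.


L/L_sun = (M/M_sun)^3.5 = 2.7^3.5 = 32.3425

32.3425 L_sun


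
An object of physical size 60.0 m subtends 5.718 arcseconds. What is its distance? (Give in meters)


D = size / theta_rad, theta_rad = 5.718 * pi/(180*3600) = 2.772e-05, D = 2.164e+06

2.164e+06 m


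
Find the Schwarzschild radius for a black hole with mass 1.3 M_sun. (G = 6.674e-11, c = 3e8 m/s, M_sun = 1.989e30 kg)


M = 1.3 * 1.989e30 kg = 2.5857e+30 kg. rs = 2GM/c^2 = 2 * 6.674e-11 * 2.5857e+30 / (3e8)^2 = 3834.8804

3834.8804 m


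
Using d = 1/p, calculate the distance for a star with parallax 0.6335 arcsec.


d = 1/p = 1/0.6335 = 1.5785

1.5785 pc


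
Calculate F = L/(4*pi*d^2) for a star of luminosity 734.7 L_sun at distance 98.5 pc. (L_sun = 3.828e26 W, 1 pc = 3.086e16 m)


F = L / (4*pi*d^2) = 2.812e+29 / (4*pi*(3.040e+18)^2) = 2.422e-09

2.422e-09 W/m^2


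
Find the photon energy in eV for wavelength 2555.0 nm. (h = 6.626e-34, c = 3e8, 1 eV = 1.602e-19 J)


E = hc/lambda = 6.626e-34 * 3e8 / 2.555e-06 = 7.780e-20 J = 0.4856 eV

0.4856 eV


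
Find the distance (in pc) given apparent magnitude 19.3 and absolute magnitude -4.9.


d = 10^((m - M + 5)/5) = 10^((19.3 - -4.9 + 5)/5) = 691830.9709

691830.9709 pc


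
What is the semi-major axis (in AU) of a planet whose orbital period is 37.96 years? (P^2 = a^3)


a = P^(2/3) = 37.96^(2/3) = 11.2949

11.2949 AU


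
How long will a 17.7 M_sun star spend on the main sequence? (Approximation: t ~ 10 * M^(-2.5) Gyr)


t = 10 * M^(-2.5) = 10 * 17.7^(-2.5) = 0.0076

0.0076 Gyr


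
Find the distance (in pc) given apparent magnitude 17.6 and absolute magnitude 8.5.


d = 10^((m - M + 5)/5) = 10^((17.6 - 8.5 + 5)/5) = 660.6934

660.6934 pc


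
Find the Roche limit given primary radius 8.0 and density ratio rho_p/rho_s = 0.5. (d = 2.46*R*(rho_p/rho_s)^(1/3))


d_Roche = 2.46 * 8.0 * 0.5^(1/3) = 15.62

15.62


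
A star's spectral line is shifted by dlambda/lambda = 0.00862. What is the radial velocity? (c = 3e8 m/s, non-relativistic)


v = (dlambda/lambda) * c = 0.00862 * 3e8 = 2.586e+06

2.586e+06 m/s


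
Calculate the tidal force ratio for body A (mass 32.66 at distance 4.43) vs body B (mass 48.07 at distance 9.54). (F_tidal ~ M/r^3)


Ratio = (M1/r1^3) / (M2/r2^3) = (32.66/4.43^3) / (48.07/9.54^3) = 6.7854

6.7854


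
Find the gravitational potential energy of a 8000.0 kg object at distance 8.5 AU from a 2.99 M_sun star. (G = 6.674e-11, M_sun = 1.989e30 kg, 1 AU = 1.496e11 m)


M = 2.99 * 1.989e30 kg = 5.94711e+30 kg; r = 8.5 AU * 1.496e11 m/AU = 1.2716e+12 m. U = -GM*m/r = -(6.674e-11 * 5.94711e+30 * 8000.0) / 1.2716e+12 = -2.497e+12

-2.497e+12 J


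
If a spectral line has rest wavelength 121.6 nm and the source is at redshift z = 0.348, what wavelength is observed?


lam_obs = lam_emit * (1 + z) = 121.6 * (1 + 0.348) = 163.9168

163.9168 nm


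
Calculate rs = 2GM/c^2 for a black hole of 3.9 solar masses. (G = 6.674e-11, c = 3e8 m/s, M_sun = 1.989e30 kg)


M = 3.9 * 1.989e30 kg = 7.7571e+30 kg. rs = 2GM/c^2 = 2 * 6.674e-11 * 7.7571e+30 / (3e8)^2 = 11504.6412

11504.6412 m


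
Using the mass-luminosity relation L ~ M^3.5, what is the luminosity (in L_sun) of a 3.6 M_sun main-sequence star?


L/L_sun = (M/M_sun)^3.5 = 3.6^3.5 = 88.5235

88.5235 L_sun


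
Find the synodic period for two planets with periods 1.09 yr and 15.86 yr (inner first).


1/P_syn = |1/P1 - 1/P2| = |1/1.09 - 1/15.86| => P_syn = 1.1704

1.1704 years


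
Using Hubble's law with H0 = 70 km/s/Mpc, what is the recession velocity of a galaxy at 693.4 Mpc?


v = H0 * d = 70 * 693.4 = 48538.0

48538.0 km/s


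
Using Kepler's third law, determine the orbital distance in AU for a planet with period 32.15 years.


a = P^(2/3) = 32.15^(2/3) = 10.1108

10.1108 AU


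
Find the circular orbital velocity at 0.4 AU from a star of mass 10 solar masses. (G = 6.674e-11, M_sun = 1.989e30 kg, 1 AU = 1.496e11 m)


v = sqrt(GM/r) = sqrt(6.674e-11 * 1.989e+31 / 5.984e+10) = 148941.1491

148941.1491 m/s


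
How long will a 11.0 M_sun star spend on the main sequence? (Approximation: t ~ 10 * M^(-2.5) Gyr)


t = 10 * M^(-2.5) = 10 * 11.0^(-2.5) = 0.0249

0.0249 Gyr


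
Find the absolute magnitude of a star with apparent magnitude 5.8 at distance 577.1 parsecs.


M = m - 5*log10(d) + 5 = 5.8 - 5*log10(577.1) + 5 = -3.0063

-3.0063


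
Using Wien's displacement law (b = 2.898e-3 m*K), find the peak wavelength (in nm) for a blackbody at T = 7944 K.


lam_max = b / T = 2.898e-3 / 7944 = 3.648e-07 m = 364.8036 nm

364.8036 nm


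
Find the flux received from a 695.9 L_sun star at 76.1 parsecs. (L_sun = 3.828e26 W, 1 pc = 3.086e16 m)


F = L / (4*pi*d^2) = 2.664e+29 / (4*pi*(2.348e+18)^2) = 3.844e-09

3.844e-09 W/m^2


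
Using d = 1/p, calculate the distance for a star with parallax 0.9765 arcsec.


d = 1/p = 1/0.9765 = 1.0241

1.0241 pc


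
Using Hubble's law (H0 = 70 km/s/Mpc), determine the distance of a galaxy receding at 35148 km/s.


d = v / H0 = 35148 / 70 = 502.1143

502.1143 Mpc


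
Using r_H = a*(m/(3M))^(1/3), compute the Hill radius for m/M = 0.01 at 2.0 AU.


r_H = a * (m/3M)^(1/3) = 2.0 * (0.01/3)^(1/3) = 0.2988

0.2988 AU


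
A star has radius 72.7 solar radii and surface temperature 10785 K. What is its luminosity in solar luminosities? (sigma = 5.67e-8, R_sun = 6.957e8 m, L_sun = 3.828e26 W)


R = 72.7 * 6.957e8 m = 5.057739e+10 m. L = 4*pi*R^2*sigma*T^4 = 4*pi*(5.057739e+10)^2 * 5.67e-8 * 10785^4 = 2.465961825e+31 W. L/L_sun = 2.465961825e+31 / 3.828e26 = 64419.0654

64419.0654 L_sun


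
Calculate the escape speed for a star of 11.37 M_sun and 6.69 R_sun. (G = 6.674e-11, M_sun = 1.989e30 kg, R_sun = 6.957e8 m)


M = 11.37 * 1.989e30 kg = 2.261493e+31 kg; R = 6.69 * 6.957e8 m = 4.654233e+09 m. v_esc = sqrt(2GM/R) = sqrt(2 * 6.674e-11 * 2.261493e+31 / 4.654233e+09) = 805344.4356

805344.4356 m/s


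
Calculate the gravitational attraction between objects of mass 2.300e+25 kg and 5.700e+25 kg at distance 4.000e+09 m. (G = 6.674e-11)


F = G*m1*m2/r^2 = 6.674e-11 * 2.300e+25 * 5.700e+25 / (4.000e+09)^2 = 6.674e-11 * 1.311e+51 / 1.600e+19 = 5.469e+21

5.469e+21 N


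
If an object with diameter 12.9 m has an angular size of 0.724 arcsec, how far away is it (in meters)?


D = size / theta_rad, theta_rad = 0.724 * pi/(180*3600) = 3.510e-06, D = 3.675e+06

3.675e+06 m


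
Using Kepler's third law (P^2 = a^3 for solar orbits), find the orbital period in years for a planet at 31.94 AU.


P = a^(3/2) = 31.94^1.5 = 180.5105

180.5105 years


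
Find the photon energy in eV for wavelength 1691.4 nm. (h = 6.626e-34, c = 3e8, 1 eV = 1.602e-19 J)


E = hc/lambda = 6.626e-34 * 3e8 / 1.691e-06 = 1.175e-19 J = 0.7336 eV

0.7336 eV


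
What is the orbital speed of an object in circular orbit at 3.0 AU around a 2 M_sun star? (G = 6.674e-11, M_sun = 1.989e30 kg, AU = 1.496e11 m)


v = sqrt(GM/r) = sqrt(6.674e-11 * 3.978e+30 / 4.488e+11) = 24321.9878

24321.9878 m/s


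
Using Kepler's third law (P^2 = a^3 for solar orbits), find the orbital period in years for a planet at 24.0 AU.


P = a^(3/2) = 24.0^1.5 = 117.5755

117.5755 years


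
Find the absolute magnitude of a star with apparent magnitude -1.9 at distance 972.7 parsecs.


M = m - 5*log10(d) + 5 = -1.9 - 5*log10(972.7) + 5 = -11.8399

-11.8399


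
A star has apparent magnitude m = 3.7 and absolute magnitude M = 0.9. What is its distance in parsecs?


d = 10^((m - M + 5)/5) = 10^((3.7 - 0.9 + 5)/5) = 36.3078

36.3078 pc


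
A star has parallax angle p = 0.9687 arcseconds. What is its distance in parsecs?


d = 1/p = 1/0.9687 = 1.0323

1.0323 pc


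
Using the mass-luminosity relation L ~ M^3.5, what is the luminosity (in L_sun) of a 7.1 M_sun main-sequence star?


L/L_sun = (M/M_sun)^3.5 = 7.1^3.5 = 953.6834

953.6834 L_sun


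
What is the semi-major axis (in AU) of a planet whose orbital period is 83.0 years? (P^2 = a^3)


a = P^(2/3) = 83.0^(2/3) = 19.0277

19.0277 AU


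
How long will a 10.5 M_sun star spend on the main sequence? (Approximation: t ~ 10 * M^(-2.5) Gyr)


t = 10 * M^(-2.5) = 10 * 10.5^(-2.5) = 0.028

0.028 Gyr


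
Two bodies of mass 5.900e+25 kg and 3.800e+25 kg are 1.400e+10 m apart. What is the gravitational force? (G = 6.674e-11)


F = G*m1*m2/r^2 = 6.674e-11 * 5.900e+25 * 3.800e+25 / (1.400e+10)^2 = 6.674e-11 * 2.242e+51 / 1.960e+20 = 7.634e+20

7.634e+20 N


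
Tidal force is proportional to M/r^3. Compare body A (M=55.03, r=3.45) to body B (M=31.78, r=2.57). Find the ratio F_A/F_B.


Ratio = (M1/r1^3) / (M2/r2^3) = (55.03/3.45^3) / (31.78/2.57^3) = 0.7158

0.7158


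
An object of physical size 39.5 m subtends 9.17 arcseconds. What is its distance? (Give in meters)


D = size / theta_rad, theta_rad = 9.17 * pi/(180*3600) = 4.446e-05, D = 888490.7139

888490.7139 m


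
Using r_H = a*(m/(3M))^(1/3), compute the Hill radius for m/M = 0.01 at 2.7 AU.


r_H = a * (m/3M)^(1/3) = 2.7 * (0.01/3)^(1/3) = 0.4033

0.4033 AU


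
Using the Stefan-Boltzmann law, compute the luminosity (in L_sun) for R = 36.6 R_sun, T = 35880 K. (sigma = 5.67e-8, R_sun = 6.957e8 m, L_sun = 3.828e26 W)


R = 36.6 * 6.957e8 m = 2.546262e+10 m. L = 4*pi*R^2*sigma*T^4 = 4*pi*(2.546262e+10)^2 * 5.67e-8 * 35880^4 = 7.65612187e+32 W. L/L_sun = 7.65612187e+32 / 3.828e26 = 2.000e+06

2.000e+06 L_sun


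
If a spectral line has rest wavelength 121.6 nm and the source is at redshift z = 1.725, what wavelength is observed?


lam_obs = lam_emit * (1 + z) = 121.6 * (1 + 1.725) = 331.36

331.36 nm


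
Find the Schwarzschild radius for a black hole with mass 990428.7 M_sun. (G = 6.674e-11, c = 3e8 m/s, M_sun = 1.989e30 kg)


M = 990428.7 * 1.989e30 kg = 1.969962684e+36 kg. rs = 2GM/c^2 = 2 * 6.674e-11 * 1.969962684e+36 / (3e8)^2 = 2.922e+09

2.922e+09 m


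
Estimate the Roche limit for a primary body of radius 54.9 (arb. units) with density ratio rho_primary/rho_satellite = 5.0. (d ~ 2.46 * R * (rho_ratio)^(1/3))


d_Roche = 2.46 * 54.9 * 5.0^(1/3) = 230.9391

230.9391


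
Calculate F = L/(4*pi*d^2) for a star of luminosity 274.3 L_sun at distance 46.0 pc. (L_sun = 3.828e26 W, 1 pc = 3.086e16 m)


F = L / (4*pi*d^2) = 1.050e+29 / (4*pi*(1.420e+18)^2) = 4.146e-09

4.146e-09 W/m^2


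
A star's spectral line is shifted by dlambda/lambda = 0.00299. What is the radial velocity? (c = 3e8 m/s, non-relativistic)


v = (dlambda/lambda) * c = 0.00299 * 3e8 = 897000.0

897000.0 m/s


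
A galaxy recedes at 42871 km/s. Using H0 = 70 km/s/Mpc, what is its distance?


d = v / H0 = 42871 / 70 = 612.4429

612.4429 Mpc


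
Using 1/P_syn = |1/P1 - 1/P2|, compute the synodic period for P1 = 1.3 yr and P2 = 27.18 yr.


1/P_syn = |1/P1 - 1/P2| = |1/1.3 - 1/27.18| => P_syn = 1.3653

1.3653 years


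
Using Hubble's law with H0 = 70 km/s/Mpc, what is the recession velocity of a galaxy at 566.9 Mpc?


v = H0 * d = 70 * 566.9 = 39683.0

39683.0 km/s


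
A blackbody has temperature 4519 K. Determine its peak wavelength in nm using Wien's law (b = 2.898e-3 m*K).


lam_max = b / T = 2.898e-3 / 4519 = 6.413e-07 m = 641.2923 nm

641.2923 nm


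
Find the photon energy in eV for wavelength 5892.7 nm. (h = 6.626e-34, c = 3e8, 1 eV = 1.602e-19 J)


E = hc/lambda = 6.626e-34 * 3e8 / 5.893e-06 = 3.373e-20 J = 0.2106 eV

0.2106 eV


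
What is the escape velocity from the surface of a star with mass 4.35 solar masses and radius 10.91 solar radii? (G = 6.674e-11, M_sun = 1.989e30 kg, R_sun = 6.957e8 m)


M = 4.35 * 1.989e30 kg = 8.65215e+30 kg; R = 10.91 * 6.957e8 m = 7.590087e+09 m. v_esc = sqrt(2GM/R) = sqrt(2 * 6.674e-11 * 8.65215e+30 / 7.590087e+09) = 390073.7649

390073.7649 m/s


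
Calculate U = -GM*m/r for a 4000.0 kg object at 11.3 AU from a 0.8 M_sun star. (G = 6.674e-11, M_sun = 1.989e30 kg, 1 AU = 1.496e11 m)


M = 0.8 * 1.989e30 kg = 1.5912e+30 kg; r = 11.3 AU * 1.496e11 m/AU = 1.69048e+12 m. U = -GM*m/r = -(6.674e-11 * 1.5912e+30 * 4000.0) / 1.69048e+12 = -2.513e+11

-2.513e+11 J


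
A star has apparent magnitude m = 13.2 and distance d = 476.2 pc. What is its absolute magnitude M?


M = m - 5*log10(d) + 5 = 13.2 - 5*log10(476.2) + 5 = 4.8111

4.8111


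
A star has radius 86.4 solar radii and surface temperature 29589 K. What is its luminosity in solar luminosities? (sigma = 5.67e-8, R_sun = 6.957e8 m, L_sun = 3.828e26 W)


R = 86.4 * 6.957e8 m = 6.010848e+10 m. L = 4*pi*R^2*sigma*T^4 = 4*pi*(6.010848e+10)^2 * 5.67e-8 * 29589^4 = 1.973265696e+33 W. L/L_sun = 1.973265696e+33 / 3.828e26 = 5.155e+06

5.155e+06 L_sun


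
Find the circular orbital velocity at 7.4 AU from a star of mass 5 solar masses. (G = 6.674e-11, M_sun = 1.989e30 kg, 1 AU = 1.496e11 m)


v = sqrt(GM/r) = sqrt(6.674e-11 * 9.945e+30 / 1.107e+12) = 24485.7741

24485.7741 m/s


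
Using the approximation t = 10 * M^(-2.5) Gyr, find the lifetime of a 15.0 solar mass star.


t = 10 * M^(-2.5) = 10 * 15.0^(-2.5) = 0.0115

0.0115 Gyr


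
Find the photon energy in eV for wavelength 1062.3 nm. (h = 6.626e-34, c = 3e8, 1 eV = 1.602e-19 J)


E = hc/lambda = 6.626e-34 * 3e8 / 1.062e-06 = 1.871e-19 J = 1.1681 eV

1.1681 eV


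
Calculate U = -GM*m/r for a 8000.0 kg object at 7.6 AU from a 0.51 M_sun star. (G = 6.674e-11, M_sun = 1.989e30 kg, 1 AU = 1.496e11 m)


M = 0.51 * 1.989e30 kg = 1.01439e+30 kg; r = 7.6 AU * 1.496e11 m/AU = 1.13696e+12 m. U = -GM*m/r = -(6.674e-11 * 1.01439e+30 * 8000.0) / 1.13696e+12 = -4.764e+11

-4.764e+11 J


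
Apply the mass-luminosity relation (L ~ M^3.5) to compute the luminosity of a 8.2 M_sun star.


L/L_sun = (M/M_sun)^3.5 = 8.2^3.5 = 1578.8777

1578.8777 L_sun


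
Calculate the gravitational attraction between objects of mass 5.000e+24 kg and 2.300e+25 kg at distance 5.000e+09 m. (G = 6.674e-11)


F = G*m1*m2/r^2 = 6.674e-11 * 5.000e+24 * 2.300e+25 / (5.000e+09)^2 = 6.674e-11 * 1.150e+50 / 2.500e+19 = 3.070e+20

3.070e+20 N


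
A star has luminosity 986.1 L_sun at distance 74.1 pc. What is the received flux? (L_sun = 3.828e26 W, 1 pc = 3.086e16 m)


F = L / (4*pi*d^2) = 3.775e+29 / (4*pi*(2.287e+18)^2) = 5.745e-09

5.745e-09 W/m^2


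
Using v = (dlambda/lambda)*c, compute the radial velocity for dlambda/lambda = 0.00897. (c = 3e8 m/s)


v = (dlambda/lambda) * c = 0.00897 * 3e8 = 2.691e+06

2.691e+06 m/s


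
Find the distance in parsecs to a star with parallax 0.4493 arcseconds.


d = 1/p = 1/0.4493 = 2.2257

2.2257 pc


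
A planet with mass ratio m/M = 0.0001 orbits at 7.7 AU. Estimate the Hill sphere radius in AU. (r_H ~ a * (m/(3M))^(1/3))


r_H = a * (m/3M)^(1/3) = 7.7 * (0.0001/3)^(1/3) = 0.2478

0.2478 AU


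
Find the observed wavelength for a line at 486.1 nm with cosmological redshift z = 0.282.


lam_obs = lam_emit * (1 + z) = 486.1 * (1 + 0.282) = 623.1802

623.1802 nm


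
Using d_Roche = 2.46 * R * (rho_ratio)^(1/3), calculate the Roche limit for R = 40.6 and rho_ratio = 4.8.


d_Roche = 2.46 * 40.6 * 4.8^(1/3) = 168.4774

168.4774


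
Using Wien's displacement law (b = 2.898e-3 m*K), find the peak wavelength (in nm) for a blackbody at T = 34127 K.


lam_max = b / T = 2.898e-3 / 34127 = 8.492e-08 m = 84.9181 nm

84.9181 nm


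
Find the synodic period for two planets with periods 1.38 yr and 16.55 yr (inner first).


1/P_syn = |1/P1 - 1/P2| = |1/1.38 - 1/16.55| => P_syn = 1.5055

1.5055 years


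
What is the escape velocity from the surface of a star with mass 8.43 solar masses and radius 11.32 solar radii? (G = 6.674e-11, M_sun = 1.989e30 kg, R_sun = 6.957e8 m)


M = 8.43 * 1.989e30 kg = 1.676727e+31 kg; R = 11.32 * 6.957e8 m = 7.875324e+09 m. v_esc = sqrt(2GM/R) = sqrt(2 * 6.674e-11 * 1.676727e+31 / 7.875324e+09) = 533095.5567

533095.5567 m/s


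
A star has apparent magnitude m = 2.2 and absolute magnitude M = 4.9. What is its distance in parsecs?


d = 10^((m - M + 5)/5) = 10^((2.2 - 4.9 + 5)/5) = 2.884

2.884 pc


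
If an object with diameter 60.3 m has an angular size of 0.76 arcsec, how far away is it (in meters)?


D = size / theta_rad, theta_rad = 0.76 * pi/(180*3600) = 3.685e-06, D = 1.637e+07

1.637e+07 m


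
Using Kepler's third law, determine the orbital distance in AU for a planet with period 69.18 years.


a = P^(2/3) = 69.18^(2/3) = 16.8521

16.8521 AU


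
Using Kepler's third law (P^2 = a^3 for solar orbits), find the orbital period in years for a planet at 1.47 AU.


P = a^(3/2) = 1.47^1.5 = 1.7823

1.7823 years


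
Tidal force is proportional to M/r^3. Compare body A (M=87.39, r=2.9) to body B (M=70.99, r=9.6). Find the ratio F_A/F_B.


Ratio = (M1/r1^3) / (M2/r2^3) = (87.39/2.9^3) / (70.99/9.6^3) = 44.6565

44.6565


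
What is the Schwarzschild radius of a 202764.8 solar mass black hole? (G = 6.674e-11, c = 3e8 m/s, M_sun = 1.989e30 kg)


M = 202764.8 * 1.989e30 kg = 4.032991872e+35 kg. rs = 2GM/c^2 = 2 * 6.674e-11 * 4.032991872e+35 / (3e8)^2 = 5.981e+08

5.981e+08 m


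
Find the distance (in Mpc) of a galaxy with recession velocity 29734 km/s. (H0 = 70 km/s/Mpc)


d = v / H0 = 29734 / 70 = 424.7714

424.7714 Mpc


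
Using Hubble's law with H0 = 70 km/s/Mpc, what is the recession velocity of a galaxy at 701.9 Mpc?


v = H0 * d = 70 * 701.9 = 49133.0

49133.0 km/s


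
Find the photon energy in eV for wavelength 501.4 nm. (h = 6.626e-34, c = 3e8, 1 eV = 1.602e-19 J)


E = hc/lambda = 6.626e-34 * 3e8 / 5.014e-07 = 3.964e-19 J = 2.4747 eV

2.4747 eV


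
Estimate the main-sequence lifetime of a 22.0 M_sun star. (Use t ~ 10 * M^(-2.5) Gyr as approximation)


t = 10 * M^(-2.5) = 10 * 22.0^(-2.5) = 0.0044

0.0044 Gyr


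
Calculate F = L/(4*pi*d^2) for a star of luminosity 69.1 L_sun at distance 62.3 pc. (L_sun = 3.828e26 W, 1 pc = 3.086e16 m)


F = L / (4*pi*d^2) = 2.645e+28 / (4*pi*(1.923e+18)^2) = 5.695e-10

5.695e-10 W/m^2


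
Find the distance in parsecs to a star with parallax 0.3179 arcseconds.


d = 1/p = 1/0.3179 = 3.1456

3.1456 pc


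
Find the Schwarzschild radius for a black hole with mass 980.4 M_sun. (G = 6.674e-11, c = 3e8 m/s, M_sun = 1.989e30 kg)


M = 980.4 * 1.989e30 kg = 1.9500156e+33 kg. rs = 2GM/c^2 = 2 * 6.674e-11 * 1.9500156e+33 / (3e8)^2 = 2.892e+06

2.892e+06 m
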